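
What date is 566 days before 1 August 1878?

12 January 1877

Count 566 days before August 1, 1878:
January 1877: 31 − 12 = 19 days remain.
Then 18 full months totalling 546 days.
August 1, 1878: 1 day.
Total: 19 + 546 + 1 = 566 days.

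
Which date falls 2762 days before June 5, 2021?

November 12, 2013

Count 2762 days before June 5, 2021:
From November 12, 2013 to November 12, 2020: 7 years, of which 2 contain a Feb 29 — 5×365 + 2×366 = 2557 days.
November 2020: 30 − 12 = 18 days remain.
Then December (31), January (31), February 2021 (28), March (31), April (30), May (31): 31 + 31 + 28 + 31 + 30 + 31 = 182 days.
June 1–5, 2021: 5 days.
Residual: 205 days.
Total: 2762 days.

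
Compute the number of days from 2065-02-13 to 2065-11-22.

282

February 2065: 28 − 13 = 15 days remain (2065 is not a leap year, so February has 28 days).
Then March (31), April (30), May (31), June (30), July (31), August (31), September (30), October (31): 31 + 30 + 31 + 30 + 31 + 31 + 30 + 31 = 245 days.
November 1–22, 2065: 22 days.
Total: 15 + 245 + 22 = 282 days.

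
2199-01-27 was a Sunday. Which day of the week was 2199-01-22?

Count forward from the earlier date (January 22, 2199) to the later (January 27, 2199):
Within January 2199: 27 − 22 = 5 days.
5 mod 7 = 5, so 5 days before Sunday is Tuesday.

Tuesday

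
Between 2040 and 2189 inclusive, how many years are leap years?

37

Years divisible by 4: 2040, 2044, …, 2188 — 38 in all.
Of these, 2100 is divisible by 100 but not 400, so not leap.
Leap years: 38 − 1 = 37.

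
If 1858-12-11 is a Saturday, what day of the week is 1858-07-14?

Wednesday

Count forward from the earlier date (July 14, 1858) to the later (December 11, 1858):
July 1858: 31 − 14 = 17 days remain.
Then August (31), September (30), October (31), November (30): 31 + 30 + 31 + 30 = 122 days.
December 1–11, 1858: 11 days.
Total: 17 + 122 + 11 = 150 days.
150 mod 7 = 3, so 3 days before Saturday is Wednesday.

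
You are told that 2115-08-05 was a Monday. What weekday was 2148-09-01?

From August 5, 2115 to August 5, 2148: 33 years, of which 9 contain a Feb 29 — 24×365 + 9×366 = 12054 days.
August 2148: 31 − 5 = 26 days remain.
September 1, 2148: 1 day.
Residual: 27 days.
Total: 12081 days.
12081 mod 7 = 6, so 6 days after Monday is Sunday.

Sunday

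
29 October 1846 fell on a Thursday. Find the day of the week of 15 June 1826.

Thursday

Count forward from the earlier date (June 15, 1826) to the later (October 29, 1846):
Day-of-year of June 15, 1826: 166.
Day-of-year of October 29, 1846: 302.
1826 has 365 days, so 365 − 166 = 199 days remain in 1826.
Full years 1827–1845: 14 common + 5 leap = 14×365 + 5×366 = 6940 days.
Total: 199 + 6940 + 302 = 7441 days.
7441 is a multiple of 7, so 15 June 1826 falls on the same weekday: Thursday.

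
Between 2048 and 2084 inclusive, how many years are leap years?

10

Years divisible by 4 in [2048, 2084]: 2048, 2052, 2056, 2060, 2064, 2068, 2072, 2076, 2080, 2084.
No century exceptions apply. Count: 10.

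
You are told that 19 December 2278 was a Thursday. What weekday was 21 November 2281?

December 19, 2278 → December 19, 2279: 365 days.
December 19, 2279 → December 19, 2280: 366 days (2280 is a leap year).
December 2280: 31 − 19 = 12 days remain.
Then 10 full months totalling 304 days.
November 1–21, 2281: 21 days.
Residual: 337 days.
Total: 1068 days.
1068 mod 7 = 4, so 4 days after Thursday is Monday.

Monday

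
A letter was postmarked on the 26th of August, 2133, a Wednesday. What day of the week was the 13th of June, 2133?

Saturday

Count forward from the earlier date (June 13, 2133) to the later (August 26, 2133):
June 2133: 30 − 13 = 17 days remain.
Then July (31): 31 days.
August 1–26, 2133: 26 days.
Total: 17 + 31 + 26 = 74 days.
74 mod 7 = 4, so 4 days before Wednesday is Saturday.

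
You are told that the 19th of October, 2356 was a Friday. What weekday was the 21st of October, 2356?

Sunday

Within October 2356: 21 − 19 = 2 days.
2 mod 7 = 2, so 2 days after Friday is Sunday.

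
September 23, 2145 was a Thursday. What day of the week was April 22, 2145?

Thursday

Count forward from the earlier date (April 22, 2145) to the later (September 23, 2145):
April 2145: 30 − 22 = 8 days remain.
Then May (31), June (30), July (31), August (31): 31 + 30 + 31 + 31 = 123 days.
September 1–23, 2145: 23 days.
Total: 8 + 123 + 23 = 154 days.
154 is a multiple of 7, so April 22, 2145 falls on the same weekday: Thursday.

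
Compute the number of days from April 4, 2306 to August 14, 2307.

Day-of-year of April 4, 2306: 94.
Day-of-year of August 14, 2307: 226.
2306 has 365 days, so 365 − 94 = 271 days remain in 2306.
Total: 271 + 226 = 497 days.

497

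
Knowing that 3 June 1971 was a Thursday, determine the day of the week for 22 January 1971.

Friday

Count forward from the earlier date (January 22, 1971) to the later (June 3, 1971):
January 1971: 31 − 22 = 9 days remain.
Then February 1971 (28), March (31), April (30), May (31): 28 + 31 + 30 + 31 = 120 days.
June 1–3, 1971: 3 days.
Total: 9 + 120 + 3 = 132 days.
132 mod 7 = 6, so 6 days before Thursday is Friday.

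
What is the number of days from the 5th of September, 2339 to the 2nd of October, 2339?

27

September 2339: 30 − 5 = 25 days remain.
October 1–2, 2339: 2 days.
Total: 25 + 2 = 27 days.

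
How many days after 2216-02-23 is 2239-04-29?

8466

From February 23, 2216 to February 23, 2239: 23 years, of which 6 contain a Feb 29 — 17×365 + 6×366 = 8401 days.
February 2239: 28 − 23 = 5 days remain (2239 is not a leap year, so February has 28 days).
Then March (31): 31 days.
April 1–29, 2239: 29 days.
Residual: 65 days.
Total: 8466 days.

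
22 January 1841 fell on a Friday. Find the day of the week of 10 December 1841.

January 1841: 31 − 22 = 9 days remain.
Then 10 full months totalling 303 days.
December 1–10, 1841: 10 days.
Total: 9 + 303 + 10 = 322 days.
322 is a multiple of 7, so 10 December 1841 falls on the same weekday: Friday.

Friday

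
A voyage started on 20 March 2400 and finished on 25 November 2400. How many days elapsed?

March 2400: 31 − 20 = 11 days remain.
Then April (30), May (31), June (30), July (31), August (31), September (30), October (31): 30 + 31 + 30 + 31 + 31 + 30 + 31 = 214 days.
November 1–25, 2400: 25 days.
Total: 11 + 214 + 25 = 250 days.

250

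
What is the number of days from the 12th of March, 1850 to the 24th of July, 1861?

4152

Day-of-year of March 12, 1850: 71.
Day-of-year of July 24, 1861: 205.
1850 has 365 days, so 365 − 71 = 294 days remain in 1850.
Full years 1851–1860: 7 common + 3 leap = 7×365 + 3×366 = 3653 days.
Total: 294 + 3653 + 205 = 4152 days.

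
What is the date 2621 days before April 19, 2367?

February 14, 2360

Count 2621 days before April 19, 2367:
From February 14, 2360 to February 14, 2367: 7 years, of which 2 contain a Feb 29 — 5×365 + 2×366 = 2557 days.
February 2367: 28 − 14 = 14 days remain (2367 is not a leap year, so February has 28 days).
Then March (31): 31 days.
April 1–19, 2367: 19 days.
Residual: 64 days.
Total: 2621 days.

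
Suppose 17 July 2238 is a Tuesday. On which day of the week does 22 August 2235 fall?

Saturday

Count forward from the earlier date (August 22, 2235) to the later (July 17, 2238):
August 22, 2235 → August 22, 2236: 366 days (2236 is a leap year).
August 22, 2236 → August 22, 2237: 365 days.
August 2237: 31 − 22 = 9 days remain.
Then 10 full months totalling 303 days.
July 1–17, 2238: 17 days.
Residual: 329 days.
Total: 1060 days.
1060 mod 7 = 3, so 3 days before Tuesday is Saturday.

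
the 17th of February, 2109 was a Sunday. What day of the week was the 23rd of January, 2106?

Saturday

Count forward from the earlier date (January 23, 2106) to the later (February 17, 2109):
Day-of-year of January 23, 2106: 23.
Day-of-year of February 17, 2109: 48.
2106 has 365 days, so 365 − 23 = 342 days remain in 2106.
Full years: 2107: 365; 2108: 366. Sum = 731.
Total: 342 + 731 + 48 = 1121 days.
1121 mod 7 = 1, so 1 day before Sunday is Saturday.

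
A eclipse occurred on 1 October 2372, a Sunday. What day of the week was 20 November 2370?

Friday

Count forward from the earlier date (November 20, 2370) to the later (October 1, 2372):
November 20, 2370 → November 20, 2371: 365 days.
November 2371: 30 − 20 = 10 days remain.
Then 10 full months totalling 305 days.
October 1, 2372: 1 day.
Residual: 316 days.
Total: 681 days.
681 mod 7 = 2, so 2 days before Sunday is Friday.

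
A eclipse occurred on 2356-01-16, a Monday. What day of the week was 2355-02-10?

Count forward from the earlier date (February 10, 2355) to the later (January 16, 2356):
February 2355: 28 − 10 = 18 days remain (2355 is not a leap year, so February has 28 days).
Then 10 full months totalling 306 days.
January 1–16, 2356: 16 days.
Total: 18 + 306 + 16 = 340 days.
340 mod 7 = 4, so 4 days before Monday is Thursday.

Thursday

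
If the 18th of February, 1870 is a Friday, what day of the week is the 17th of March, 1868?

Count forward from the earlier date (March 17, 1868) to the later (February 18, 1870):
March 1868: 31 − 17 = 14 days remain.
Then 22 full months totalling 671 days.
February 1–18, 1870: 18 days (1870 is not a leap year).
Total: 14 + 671 + 18 = 703 days.
703 mod 7 = 3, so 3 days before Friday is Tuesday.

Tuesday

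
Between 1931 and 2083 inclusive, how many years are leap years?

Years divisible by 4: 1932, 1936, …, 2080 — 38 in all.
2000 is divisible by 400, so still leap.
No century exceptions apply. Count: 38.

38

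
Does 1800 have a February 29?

1800 is not a leap year (divisible by 100 but not 400).

No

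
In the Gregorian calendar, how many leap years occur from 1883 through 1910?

6

Years divisible by 4 in [1883, 1910]: 1884, 1888, 1892, 1896, 1900, 1904, 1908.
Of these, 1900 is divisible by 100 but not 400, so not leap.
Leap years: 7 − 1 = 6.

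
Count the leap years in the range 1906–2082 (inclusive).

Years divisible by 4: 1908, 1912, …, 2080 — 44 in all.
2000 is divisible by 400, so still leap.
No century exceptions apply. Count: 44.

44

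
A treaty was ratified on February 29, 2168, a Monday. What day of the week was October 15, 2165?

Count forward from the earlier date (October 15, 2165) to the later (February 29, 2168):
October 15, 2165 → October 15, 2166: 365 days.
October 15, 2166 → October 15, 2167: 365 days.
October 2167: 31 − 15 = 16 days remain.
Then November (30), December (31), January (31): 30 + 31 + 31 = 92 days.
February 1–29, 2168: 29 days (2168 is a leap year).
Residual: 137 days.
Total: 867 days.
867 mod 7 = 6, so 6 days before Monday is Tuesday.

Tuesday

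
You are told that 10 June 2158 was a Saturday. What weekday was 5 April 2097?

Count forward from the earlier date (April 5, 2097) to the later (June 10, 2158):
From April 5, 2097 to April 5, 2158: 61 years, of which 14 contain a Feb 29 — 47×365 + 14×366 = 22279 days.
(2100 is not a leap year (divisible by 100 but not 400).)
April 2158: 30 − 5 = 25 days remain.
Then May (31): 31 days.
June 1–10, 2158: 10 days.
Residual: 66 days.
Total: 22345 days.
22345 mod 7 = 1, so 1 day before Saturday is Friday.

Friday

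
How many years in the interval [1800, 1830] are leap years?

Years divisible by 4 in [1800, 1830]: 1800, 1804, 1808, 1812, 1816, 1820, 1824, 1828.
Of these, 1800 is divisible by 100 but not 400, so not leap.
Leap years: 8 − 1 = 7.

7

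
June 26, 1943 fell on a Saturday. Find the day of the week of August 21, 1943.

Saturday

June 1943: 30 − 26 = 4 days remain.
Then July (31): 31 days.
August 1–21, 1943: 21 days.
Total: 4 + 31 + 21 = 56 days.
56 is a multiple of 7, so August 21, 1943 falls on the same weekday: Saturday.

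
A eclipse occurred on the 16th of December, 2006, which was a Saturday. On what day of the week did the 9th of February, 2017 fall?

Thursday

Day-of-year of December 16, 2006: 350.
Day-of-year of February 9, 2017: 40.
2006 has 365 days, so 365 − 350 = 15 days remain in 2006.
Full years 2007–2016: 7 common + 3 leap = 7×365 + 3×366 = 3653 days.
Total: 15 + 3653 + 40 = 3708 days.
3708 mod 7 = 5, so 5 days after Saturday is Thursday.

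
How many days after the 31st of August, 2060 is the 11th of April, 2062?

588

August 31, 2060 → August 31, 2061: 365 days.
August 2061: 31 − 31 = 0 days remain.
Then September (30), October (31), November (30), December (31), January (31), February 2062 (28), March (31): 30 + 31 + 30 + 31 + 31 + 28 + 31 = 212 days.
April 1–11, 2062: 11 days.
Residual: 223 days.
Total: 588 days.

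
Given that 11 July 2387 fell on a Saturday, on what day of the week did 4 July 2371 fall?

Sunday

Count forward from the earlier date (July 4, 2371) to the later (July 11, 2387):
From July 4, 2371 to July 4, 2387: 16 years, of which 4 contain a Feb 29 — 12×365 + 4×366 = 5844 days.
Within July 2387: 11 − 4 = 7 days.
Total: 5851 days.
5851 mod 7 = 6, so 6 days before Saturday is Sunday.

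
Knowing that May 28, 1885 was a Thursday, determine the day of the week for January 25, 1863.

Count forward from the earlier date (January 25, 1863) to the later (May 28, 1885):
From January 25, 1863 to January 25, 1885: 22 years, of which 6 contain a Feb 29 — 16×365 + 6×366 = 8036 days.
January 1885: 31 − 25 = 6 days remain.
Then February 1885 (28), March (31), April (30): 28 + 31 + 30 = 89 days.
May 1–28, 1885: 28 days.
Residual: 123 days.
Total: 8159 days.
8159 mod 7 = 4, so 4 days before Thursday is Sunday.

Sunday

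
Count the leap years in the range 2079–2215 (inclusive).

32

Years divisible by 4: 2080, 2084, …, 2212 — 34 in all.
Of these, 2100, 2200 are divisible by 100 but not 400, so not leap.
Leap years: 34 − 2 = 32.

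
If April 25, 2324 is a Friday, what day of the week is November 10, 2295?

Sunday

Count forward from the earlier date (November 10, 2295) to the later (April 25, 2324):
From November 10, 2295 to November 10, 2323: 28 years, of which 6 contain a Feb 29 — 22×365 + 6×366 = 10226 days.
(2300 is not a leap year (divisible by 100 but not 400).)
November 2323: 30 − 10 = 20 days remain.
Then December (31), January (31), February 2324 (29), March (31): 31 + 31 + 29 + 31 = 122 days.
April 1–25, 2324: 25 days.
Residual: 167 days.
Total: 10393 days.
10393 mod 7 = 5, so 5 days before Friday is Sunday.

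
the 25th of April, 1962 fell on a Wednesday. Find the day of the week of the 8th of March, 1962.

Thursday

Count forward from the earlier date (March 8, 1962) to the later (April 25, 1962):
March 1962: 31 − 8 = 23 days remain.
April 1–25, 1962: 25 days.
Total: 23 + 25 = 48 days.
48 mod 7 = 6, so 6 days before Wednesday is Thursday.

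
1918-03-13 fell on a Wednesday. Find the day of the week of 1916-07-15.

Saturday

Count forward from the earlier date (July 15, 1916) to the later (March 13, 1918):
July 15, 1916 → July 15, 1917: 365 days.
July 1917: 31 − 15 = 16 days remain.
Then August (31), September (30), October (31), November (30), December (31), January (31), February 1918 (28): 31 + 30 + 31 + 30 + 31 + 31 + 28 = 212 days.
March 1–13, 1918: 13 days.
Residual: 241 days.
Total: 606 days.
606 mod 7 = 4, so 4 days before Wednesday is Saturday.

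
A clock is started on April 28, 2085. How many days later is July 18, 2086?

446

April 2085: 30 − 28 = 2 days remain.
Then 14 full months totalling 426 days.
July 1–18, 2086: 18 days.
Total: 2 + 426 + 18 = 446 days.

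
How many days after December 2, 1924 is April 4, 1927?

Day-of-year of December 2, 1924: 337.
Day-of-year of April 4, 1927: 94.
1924 has 366 days, so 366 − 337 = 29 days remain in 1924.
Full years: 1925: 365; 1926: 365. Sum = 730.
Total: 29 + 730 + 94 = 853 days.

853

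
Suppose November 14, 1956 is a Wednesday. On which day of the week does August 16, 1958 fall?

Day-of-year of November 14, 1956: 319.
Day-of-year of August 16, 1958: 228.
1956 has 366 days, so 366 − 319 = 47 days remain in 1956.
Full years: 1957: 365. Sum = 365.
Total: 47 + 365 + 228 = 640 days.
640 mod 7 = 3, so 3 days after Wednesday is Saturday.

Saturday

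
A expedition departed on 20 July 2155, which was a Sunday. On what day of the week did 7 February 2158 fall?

Tuesday

Day-of-year of July 20, 2155: 201.
Day-of-year of February 7, 2158: 38.
2155 has 365 days, so 365 − 201 = 164 days remain in 2155.
Full years: 2156: 366; 2157: 365. Sum = 731.
Total: 164 + 731 + 38 = 933 days.
933 mod 7 = 2, so 2 days after Sunday is Tuesday.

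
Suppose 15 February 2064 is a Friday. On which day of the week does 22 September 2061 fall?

Thursday

Count forward from the earlier date (September 22, 2061) to the later (February 15, 2064):
September 22, 2061 → September 22, 2062: 365 days.
September 22, 2062 → September 22, 2063: 365 days.
September 2063: 30 − 22 = 8 days remain.
Then October (31), November (30), December (31), January (31): 31 + 30 + 31 + 31 = 123 days.
February 1–15, 2064: 15 days (2064 is a leap year).
Residual: 146 days.
Total: 876 days.
876 mod 7 = 1, so 1 day before Friday is Thursday.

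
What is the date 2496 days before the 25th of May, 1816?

the 25th of July, 1809

Count 2496 days before May 25, 1816:
Day-of-year of July 25, 1809: 206.
Day-of-year of May 25, 1816: 146.
1809 has 365 days, so 365 − 206 = 159 days remain in 1809.
Full years: 1810: 365; 1811: 365; 1812: 366; 1813: 365; 1814: 365; 1815: 365. Sum = 2191.
Total: 159 + 2191 + 146 = 2496 days.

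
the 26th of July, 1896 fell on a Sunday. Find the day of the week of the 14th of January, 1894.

Count forward from the earlier date (January 14, 1894) to the later (July 26, 1896):
January 14, 1894 → January 14, 1895: 365 days.
January 14, 1895 → January 14, 1896: 365 days.
January 1896: 31 − 14 = 17 days remain.
Then February 1896 (29), March (31), April (30), May (31), June (30): 29 + 31 + 30 + 31 + 30 = 151 days.
July 1–26, 1896: 26 days.
Residual: 194 days.
Total: 924 days.
924 is a multiple of 7, so the 14th of January, 1894 falls on the same weekday: Sunday.

Sunday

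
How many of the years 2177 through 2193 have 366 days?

4

Years divisible by 4 in [2177, 2193]: 2180, 2184, 2188, 2192.
No century exceptions apply. Count: 4.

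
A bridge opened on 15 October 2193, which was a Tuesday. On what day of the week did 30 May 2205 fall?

Day-of-year of October 15, 2193: 288.
Day-of-year of May 30, 2205: 150.
2193 has 365 days, so 365 − 288 = 77 days remain in 2193.
Full years 2194–2204: 9 common + 2 leap = 9×365 + 2×366 = 4017 days.
Total: 77 + 4017 + 150 = 4244 days.
4244 mod 7 = 2, so 2 days after Tuesday is Thursday.

Thursday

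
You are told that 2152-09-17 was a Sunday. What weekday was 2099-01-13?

Count forward from the earlier date (January 13, 2099) to the later (September 17, 2152):
From January 13, 2099 to January 13, 2152: 53 years, of which 12 contain a Feb 29 — 41×365 + 12×366 = 19357 days.
(2100 is not a leap year (divisible by 100 but not 400).)
January 2152: 31 − 13 = 18 days remain.
Then February 2152 (29), March (31), April (30), May (31), June (30), July (31), August (31): 29 + 31 + 30 + 31 + 30 + 31 + 31 = 213 days.
September 1–17, 2152: 17 days.
Residual: 248 days.
Total: 19605 days.
19605 mod 7 = 5, so 5 days before Sunday is Tuesday.

Tuesday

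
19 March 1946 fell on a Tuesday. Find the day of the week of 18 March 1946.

Monday

Count forward from the earlier date (March 18, 1946) to the later (March 19, 1946):
Within March 1946: 19 − 18 = 1 day.
1 mod 7 = 1, so 1 day before Tuesday is Monday.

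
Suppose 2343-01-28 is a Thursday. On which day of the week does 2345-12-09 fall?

Sunday

January 28, 2343 → January 28, 2344: 365 days.
January 28, 2344 → January 28, 2345: 366 days (2344 is a leap year).
January 2345: 31 − 28 = 3 days remain.
Then 10 full months totalling 303 days.
December 1–9, 2345: 9 days.
Residual: 315 days.
Total: 1046 days.
1046 mod 7 = 3, so 3 days after Thursday is Sunday.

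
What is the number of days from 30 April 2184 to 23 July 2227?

15788

Day-of-year of April 30, 2184: 121.
Day-of-year of July 23, 2227: 204.
2184 has 366 days, so 366 − 121 = 245 days remain in 2184.
Full years 2185–2226: 33 common + 9 leap = 33×365 + 9×366 = 15339 days.
Total: 245 + 15339 + 204 = 15788 days.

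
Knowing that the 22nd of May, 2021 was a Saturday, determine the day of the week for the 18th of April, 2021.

Count forward from the earlier date (April 18, 2021) to the later (May 22, 2021):
April 2021: 30 − 18 = 12 days remain.
May 1–22, 2021: 22 days.
Total: 12 + 22 = 34 days.
34 mod 7 = 6, so 6 days before Saturday is Sunday.

Sunday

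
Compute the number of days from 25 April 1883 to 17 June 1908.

Day-of-year of April 25, 1883: 115.
Day-of-year of June 17, 1908: 169.
1883 has 365 days, so 365 − 115 = 250 days remain in 1883.
Full years 1884–1907: 19 common + 5 leap = 19×365 + 5×366 = 8765 days.
Total: 250 + 8765 + 169 = 9184 days.

9184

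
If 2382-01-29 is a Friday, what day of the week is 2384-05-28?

Day-of-year of January 29, 2382: 29.
Day-of-year of May 28, 2384: 149.
2382 has 365 days, so 365 − 29 = 336 days remain in 2382.
Full years: 2383: 365. Sum = 365.
Total: 336 + 365 + 149 = 850 days.
850 mod 7 = 3, so 3 days after Friday is Monday.

Monday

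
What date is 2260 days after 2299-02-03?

2305-04-13

Count 2260 days after February 3, 2299:
February 3, 2299 → February 3, 2300: 365 days.
February 3, 2300 → February 3, 2301: 365 days (2300 is not a leap year (divisible by 100 but not 400)).
February 3, 2301 → February 3, 2302: 365 days.
February 3, 2302 → February 3, 2303: 365 days.
February 3, 2303 → February 3, 2304: 365 days.
February 3, 2304 → February 3, 2305: 366 days (2304 is a leap year).
February 2305: 28 − 3 = 25 days remain (2305 is not a leap year, so February has 28 days).
Then March (31): 31 days.
April 1–13, 2305: 13 days.
Residual: 69 days.
Total: 2260 days.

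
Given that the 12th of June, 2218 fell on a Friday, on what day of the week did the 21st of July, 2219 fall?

Wednesday

June 12, 2218 → June 12, 2219: 365 days.
June 2219: 30 − 12 = 18 days remain.
July 1–21, 2219: 21 days.
Residual: 39 days.
Total: 404 days.
404 mod 7 = 5, so 5 days after Friday is Wednesday.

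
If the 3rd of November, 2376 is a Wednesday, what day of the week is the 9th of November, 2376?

Tuesday

Within November 2376: 9 − 3 = 6 days.
6 mod 7 = 6, so 6 days after Wednesday is Tuesday.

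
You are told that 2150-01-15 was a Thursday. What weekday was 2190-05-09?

From January 15, 2150 to January 15, 2190: 40 years, of which 10 contain a Feb 29 — 30×365 + 10×366 = 14610 days.
January 2190: 31 − 15 = 16 days remain.
Then February 2190 (28), March (31), April (30): 28 + 31 + 30 = 89 days.
May 1–9, 2190: 9 days.
Residual: 114 days.
Total: 14724 days.
14724 mod 7 = 3, so 3 days after Thursday is Sunday.

Sunday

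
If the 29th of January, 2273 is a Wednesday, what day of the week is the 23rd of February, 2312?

Friday

Day-of-year of January 29, 2273: 29.
Day-of-year of February 23, 2312: 54.
2273 has 365 days, so 365 − 29 = 336 days remain in 2273.
Full years 2274–2311: 30 common + 8 leap = 30×365 + 8×366 = 13878 days.
Total: 336 + 13878 + 54 = 14268 days.
14268 mod 7 = 2, so 2 days after Wednesday is Friday.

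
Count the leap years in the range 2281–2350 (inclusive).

Years divisible by 4: 2284, 2288, …, 2348 — 17 in all.
Of these, 2300 is divisible by 100 but not 400, so not leap.
Leap years: 17 − 1 = 16.

16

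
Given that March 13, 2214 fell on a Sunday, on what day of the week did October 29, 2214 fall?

March 2214: 31 − 13 = 18 days remain.
Then April (30), May (31), June (30), July (31), August (31), September (30): 30 + 31 + 30 + 31 + 31 + 30 = 183 days.
October 1–29, 2214: 29 days.
Total: 18 + 183 + 29 = 230 days.
230 mod 7 = 6, so 6 days after Sunday is Saturday.

Saturday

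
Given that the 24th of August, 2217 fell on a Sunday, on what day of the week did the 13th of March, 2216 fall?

Wednesday

Count forward from the earlier date (March 13, 2216) to the later (August 24, 2217):
March 2216: 31 − 13 = 18 days remain.
Then 16 full months totalling 487 days.
August 1–24, 2217: 24 days.
Total: 18 + 487 + 24 = 529 days.
529 mod 7 = 4, so 4 days before Sunday is Wednesday.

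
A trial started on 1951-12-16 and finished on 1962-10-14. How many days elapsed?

3955

Day-of-year of December 16, 1951: 350.
Day-of-year of October 14, 1962: 287.
1951 has 365 days, so 365 − 350 = 15 days remain in 1951.
Full years 1952–1961: 7 common + 3 leap = 7×365 + 3×366 = 3653 days.
Total: 15 + 3653 + 287 = 3955 days.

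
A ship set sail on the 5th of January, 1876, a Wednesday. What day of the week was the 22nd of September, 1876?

January 1876: 31 − 5 = 26 days remain.
Then February 1876 (29), March (31), April (30), May (31), June (30), July (31), August (31): 29 + 31 + 30 + 31 + 30 + 31 + 31 = 213 days.
September 1–22, 1876: 22 days.
Total: 26 + 213 + 22 = 261 days.
261 mod 7 = 2, so 2 days after Wednesday is Friday.

Friday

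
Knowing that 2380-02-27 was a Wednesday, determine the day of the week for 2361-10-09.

Count forward from the earlier date (October 9, 2361) to the later (February 27, 2380):
Day-of-year of October 9, 2361: 282.
Day-of-year of February 27, 2380: 58.
2361 has 365 days, so 365 − 282 = 83 days remain in 2361.
Full years 2362–2379: 14 common + 4 leap = 14×365 + 4×366 = 6574 days.
Total: 83 + 6574 + 58 = 6715 days.
6715 mod 7 = 2, so 2 days before Wednesday is Monday.

Monday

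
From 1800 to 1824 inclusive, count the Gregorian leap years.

Years divisible by 4 in [1800, 1824]: 1800, 1804, 1808, 1812, 1816, 1820, 1824.
Of these, 1800 is divisible by 100 but not 400, so not leap.
Leap years: 7 − 1 = 6.

6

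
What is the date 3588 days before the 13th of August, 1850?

the 16th of October, 1840

Count 3588 days before August 13, 1850:
From October 16, 1840 to October 16, 1849: 9 years, of which 2 contain a Feb 29 — 7×365 + 2×366 = 3287 days.
October 1849: 31 − 16 = 15 days remain.
Then 9 full months totalling 273 days.
August 1–13, 1850: 13 days.
Residual: 301 days.
Total: 3588 days.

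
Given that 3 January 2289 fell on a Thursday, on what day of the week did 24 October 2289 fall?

January 2289: 31 − 3 = 28 days remain.
Then February 2289 (28), March (31), April (30), May (31), June (30), July (31), August (31), September (30): 28 + 31 + 30 + 31 + 30 + 31 + 31 + 30 = 242 days.
October 1–24, 2289: 24 days.
Total: 28 + 242 + 24 = 294 days.
294 is a multiple of 7, so 24 October 2289 falls on the same weekday: Thursday.

Thursday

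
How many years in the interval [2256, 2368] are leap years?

28

Years divisible by 4: 2256, 2260, …, 2368 — 29 in all.
Of these, 2300 is divisible by 100 but not 400, so not leap.
Leap years: 29 − 1 = 28.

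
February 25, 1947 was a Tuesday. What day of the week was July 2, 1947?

Wednesday

February 1947: 28 − 25 = 3 days remain (1947 is not a leap year, so February has 28 days).
Then March (31), April (30), May (31), June (30): 31 + 30 + 31 + 30 = 122 days.
July 1–2, 1947: 2 days.
Total: 3 + 122 + 2 = 127 days.
127 mod 7 = 1, so 1 day after Tuesday is Wednesday.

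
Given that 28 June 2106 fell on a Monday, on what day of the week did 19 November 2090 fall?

Sunday

Count forward from the earlier date (November 19, 2090) to the later (June 28, 2106):
Day-of-year of November 19, 2090: 323.
Day-of-year of June 28, 2106: 179.
2090 has 365 days, so 365 − 323 = 42 days remain in 2090.
Full years 2091–2105: 12 common + 3 leap = 12×365 + 3×366 = 5478 days.
Total: 42 + 5478 + 179 = 5699 days.
5699 mod 7 = 1, so 1 day before Monday is Sunday.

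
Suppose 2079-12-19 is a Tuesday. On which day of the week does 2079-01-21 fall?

Saturday

Count forward from the earlier date (January 21, 2079) to the later (December 19, 2079):
January 2079: 31 − 21 = 10 days remain.
Then 10 full months totalling 303 days.
December 1–19, 2079: 19 days.
Total: 10 + 303 + 19 = 332 days.
332 mod 7 = 3, so 3 days before Tuesday is Saturday.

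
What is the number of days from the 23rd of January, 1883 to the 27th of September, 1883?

247

January 1883: 31 − 23 = 8 days remain.
Then February 1883 (28), March (31), April (30), May (31), June (30), July (31), August (31): 28 + 31 + 30 + 31 + 30 + 31 + 31 = 212 days.
September 1–27, 1883: 27 days.
Total: 8 + 212 + 27 = 247 days.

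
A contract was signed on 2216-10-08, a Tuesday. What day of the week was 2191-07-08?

Count forward from the earlier date (July 8, 2191) to the later (October 8, 2216):
Day-of-year of July 8, 2191: 189.
Day-of-year of October 8, 2216: 282.
2191 has 365 days, so 365 − 189 = 176 days remain in 2191.
Full years 2192–2215: 19 common + 5 leap = 19×365 + 5×366 = 8765 days.
Total: 176 + 8765 + 282 = 9223 days.
9223 mod 7 = 4, so 4 days before Tuesday is Friday.

Friday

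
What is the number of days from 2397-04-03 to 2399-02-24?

Day-of-year of April 3, 2397: 93.
Day-of-year of February 24, 2399: 55.
2397 has 365 days, so 365 − 93 = 272 days remain in 2397.
Full years: 2398: 365. Sum = 365.
Total: 272 + 365 + 55 = 692 days.

692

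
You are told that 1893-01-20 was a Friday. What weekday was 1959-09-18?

Day-of-year of January 20, 1893: 20.
Day-of-year of September 18, 1959: 261.
1893 has 365 days, so 365 − 20 = 345 days remain in 1893.
Full years 1894–1958: 50 common + 15 leap = 50×365 + 15×366 = 23740 days.
Total: 345 + 23740 + 261 = 24346 days.
24346 is a multiple of 7, so 1959-09-18 falls on the same weekday: Friday.

Friday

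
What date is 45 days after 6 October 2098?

20 November 2098

Count 45 days after October 6, 2098:
October 2098: 31 − 6 = 25 days remain.
November 1–20, 2098: 20 days.
Total: 25 + 20 = 45 days.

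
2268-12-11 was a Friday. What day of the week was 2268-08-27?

Count forward from the earlier date (August 27, 2268) to the later (December 11, 2268):
August 2268: 31 − 27 = 4 days remain.
Then September (30), October (31), November (30): 30 + 31 + 30 = 91 days.
December 1–11, 2268: 11 days.
Total: 4 + 91 + 11 = 106 days.
106 mod 7 = 1, so 1 day before Friday is Thursday.

Thursday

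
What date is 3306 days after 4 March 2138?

23 March 2147

Count 3306 days after March 4, 2138:
From March 4, 2138 to March 4, 2147: 9 years, of which 2 contain a Feb 29 — 7×365 + 2×366 = 3287 days.
Within March 2147: 23 − 4 = 19 days.
Total: 3306 days.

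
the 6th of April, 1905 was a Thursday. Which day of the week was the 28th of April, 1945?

From April 6, 1905 to April 6, 1945: 40 years, of which 10 contain a Feb 29 — 30×365 + 10×366 = 14610 days.
Within April 1945: 28 − 6 = 22 days.
Total: 14632 days.
14632 mod 7 = 2, so 2 days after Thursday is Saturday.

Saturday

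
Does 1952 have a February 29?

Yes

1952 is a leap year.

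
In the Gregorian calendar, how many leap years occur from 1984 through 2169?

46

Years divisible by 4: 1984, 1988, …, 2168 — 47 in all.
Of these, 2100 is divisible by 100 but not 400, so not leap.
2000 is divisible by 400, so still leap.
Leap years: 47 − 1 = 46.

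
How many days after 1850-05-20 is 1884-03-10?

Day-of-year of May 20, 1850: 140.
Day-of-year of March 10, 1884: 70.
1850 has 365 days, so 365 − 140 = 225 days remain in 1850.
Full years 1851–1883: 25 common + 8 leap = 25×365 + 8×366 = 12053 days.
Total: 225 + 12053 + 70 = 12348 days.

12348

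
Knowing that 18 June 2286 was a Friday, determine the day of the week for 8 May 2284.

Count forward from the earlier date (May 8, 2284) to the later (June 18, 2286):
May 8, 2284 → May 8, 2285: 365 days.
May 8, 2285 → May 8, 2286: 365 days.
May 2286: 31 − 8 = 23 days remain.
June 1–18, 2286: 18 days.
Residual: 41 days.
Total: 771 days.
771 mod 7 = 1, so 1 day before Friday is Thursday.

Thursday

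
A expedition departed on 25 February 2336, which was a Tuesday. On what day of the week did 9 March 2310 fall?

Count forward from the earlier date (March 9, 2310) to the later (February 25, 2336):
From March 9, 2310 to March 9, 2335: 25 years, of which 6 contain a Feb 29 — 19×365 + 6×366 = 9131 days.
March 2335: 31 − 9 = 22 days remain.
Then 10 full months totalling 306 days.
February 1–25, 2336: 25 days (2336 is a leap year).
Residual: 353 days.
Total: 9484 days.
9484 mod 7 = 6, so 6 days before Tuesday is Wednesday.

Wednesday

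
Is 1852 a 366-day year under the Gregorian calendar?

Yes

1852 is a leap year.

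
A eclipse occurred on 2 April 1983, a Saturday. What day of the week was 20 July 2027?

Tuesday

From April 2, 1983 to April 2, 2027: 44 years, of which 11 contain a Feb 29 — 33×365 + 11×366 = 16071 days.
(2000 is a leap year (divisible by 400).)
April 2027: 30 − 2 = 28 days remain.
Then May (31), June (30): 31 + 30 = 61 days.
July 1–20, 2027: 20 days.
Residual: 109 days.
Total: 16180 days.
16180 mod 7 = 3, so 3 days after Saturday is Tuesday.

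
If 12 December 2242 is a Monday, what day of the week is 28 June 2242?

Count forward from the earlier date (June 28, 2242) to the later (December 12, 2242):
June 2242: 30 − 28 = 2 days remain.
Then July (31), August (31), September (30), October (31), November (30): 31 + 31 + 30 + 31 + 30 = 153 days.
December 1–12, 2242: 12 days.
Total: 2 + 153 + 12 = 167 days.
167 mod 7 = 6, so 6 days before Monday is Tuesday.

Tuesday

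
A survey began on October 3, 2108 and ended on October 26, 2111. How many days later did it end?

Day-of-year of October 3, 2108: 277.
Day-of-year of October 26, 2111: 299.
2108 has 366 days, so 366 − 277 = 89 days remain in 2108.
Full years: 2109: 365; 2110: 365. Sum = 730.
Total: 89 + 730 + 299 = 1118 days.

1118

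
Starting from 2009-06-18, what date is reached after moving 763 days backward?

2007-05-17

Count 763 days before June 18, 2009:
Day-of-year of May 17, 2007: 137.
Day-of-year of June 18, 2009: 169.
2007 has 365 days, so 365 − 137 = 228 days remain in 2007.
Full years: 2008: 366. Sum = 366.
Total: 228 + 366 + 169 = 763 days.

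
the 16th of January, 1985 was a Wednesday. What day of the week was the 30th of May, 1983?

Count forward from the earlier date (May 30, 1983) to the later (January 16, 1985):
May 1983: 31 − 30 = 1 day remains.
Then 19 full months totalling 580 days.
January 1–16, 1985: 16 days.
Total: 1 + 580 + 16 = 597 days.
597 mod 7 = 2, so 2 days before Wednesday is Monday.

Monday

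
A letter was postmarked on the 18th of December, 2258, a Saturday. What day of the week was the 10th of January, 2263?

Saturday

December 18, 2258 → December 18, 2259: 365 days.
December 18, 2259 → December 18, 2260: 366 days (2260 is a leap year).
December 18, 2260 → December 18, 2261: 365 days.
December 18, 2261 → December 18, 2262: 365 days.
December 2262: 31 − 18 = 13 days remain.
January 1–10, 2263: 10 days.
Residual: 23 days.
Total: 1484 days.
1484 is a multiple of 7, so the 10th of January, 2263 falls on the same weekday: Saturday.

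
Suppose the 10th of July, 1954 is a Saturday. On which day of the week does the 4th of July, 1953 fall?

Count forward from the earlier date (July 4, 1953) to the later (July 10, 1954):
July 4, 1953 → July 4, 1954: 365 days.
Within July 1954: 10 − 4 = 6 days.
Total: 371 days.
371 is a multiple of 7, so the 4th of July, 1953 falls on the same weekday: Saturday.

Saturday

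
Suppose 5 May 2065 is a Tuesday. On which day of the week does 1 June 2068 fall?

May 5, 2065 → May 5, 2066: 365 days.
May 5, 2066 → May 5, 2067: 365 days.
May 5, 2067 → May 5, 2068: 366 days (2068 is a leap year).
May 2068: 31 − 5 = 26 days remain.
June 1, 2068: 1 day.
Residual: 27 days.
Total: 1123 days.
1123 mod 7 = 3, so 3 days after Tuesday is Friday.

Friday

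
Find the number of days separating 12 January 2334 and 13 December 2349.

Day-of-year of January 12, 2334: 12.
Day-of-year of December 13, 2349: 347.
2334 has 365 days, so 365 − 12 = 353 days remain in 2334.
Full years 2335–2348: 10 common + 4 leap = 10×365 + 4×366 = 5114 days.
Total: 353 + 5114 + 347 = 5814 days.

5814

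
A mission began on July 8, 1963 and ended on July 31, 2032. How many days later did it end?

25226

From July 8, 1963 to July 8, 2032: 69 years, of which 18 contain a Feb 29 — 51×365 + 18×366 = 25203 days.
(2000 is a leap year (divisible by 400).)
Within July 2032: 31 − 8 = 23 days.
Total: 25226 days.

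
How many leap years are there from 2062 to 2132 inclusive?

Years divisible by 4: 2064, 2068, …, 2132 — 18 in all.
Of these, 2100 is divisible by 100 but not 400, so not leap.
Leap years: 18 − 1 = 17.

17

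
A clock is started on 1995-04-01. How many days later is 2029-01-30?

From April 1, 1995 to April 1, 2028: 33 years, of which 9 contain a Feb 29 — 24×365 + 9×366 = 12054 days.
(2000 is a leap year (divisible by 400).)
April 2028: 30 − 1 = 29 days remain.
Then May (31), June (30), July (31), August (31), September (30), October (31), November (30), December (31): 31 + 30 + 31 + 31 + 30 + 31 + 30 + 31 = 245 days.
January 1–30, 2029: 30 days.
Residual: 304 days.
Total: 12358 days.

12358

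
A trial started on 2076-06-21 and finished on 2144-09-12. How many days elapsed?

24919

From June 21, 2076 to June 21, 2144: 68 years, of which 16 contain a Feb 29 — 52×365 + 16×366 = 24836 days.
(2100 is not a leap year (divisible by 100 but not 400).)
June 2144: 30 − 21 = 9 days remain.
Then July (31), August (31): 31 + 31 = 62 days.
September 1–12, 2144: 12 days.
Residual: 83 days.
Total: 24919 days.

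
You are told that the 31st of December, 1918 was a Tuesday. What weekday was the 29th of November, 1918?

Count forward from the earlier date (November 29, 1918) to the later (December 31, 1918):
November 1918: 30 − 29 = 1 day remains.
December 1–31, 1918: 31 days.
Total: 1 + 31 = 32 days.
32 mod 7 = 4, so 4 days before Tuesday is Friday.

Friday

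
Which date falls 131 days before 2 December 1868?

24 July 1868

Count 131 days before December 2, 1868:
July 1868: 31 − 24 = 7 days remain.
Then August (31), September (30), October (31), November (30): 31 + 30 + 31 + 30 = 122 days.
December 1–2, 1868: 2 days.
Total: 7 + 122 + 2 = 131 days.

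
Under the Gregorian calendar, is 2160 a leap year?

2160 is a leap year.

Yes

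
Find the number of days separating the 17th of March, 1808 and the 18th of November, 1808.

246

March 1808: 31 − 17 = 14 days remain.
Then April (30), May (31), June (30), July (31), August (31), September (30), October (31): 30 + 31 + 30 + 31 + 31 + 30 + 31 = 214 days.
November 1–18, 1808: 18 days.
Total: 14 + 214 + 18 = 246 days.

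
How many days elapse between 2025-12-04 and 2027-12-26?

752

Day-of-year of December 4, 2025: 338.
Day-of-year of December 26, 2027: 360.
2025 has 365 days, so 365 − 338 = 27 days remain in 2025.
Full years: 2026: 365. Sum = 365.
Total: 27 + 365 + 360 = 752 days.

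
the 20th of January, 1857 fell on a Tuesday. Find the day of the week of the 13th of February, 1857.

Friday

January 1857: 31 − 20 = 11 days remain.
February 1–13, 1857: 13 days (1857 is not a leap year).
Total: 11 + 13 = 24 days.
24 mod 7 = 3, so 3 days after Tuesday is Friday.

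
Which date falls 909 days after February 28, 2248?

August 25, 2250

Count 909 days after February 28, 2248:
February 28, 2248 → February 28, 2249: 366 days (2248 is a leap year).
February 28, 2249 → February 28, 2250: 365 days.
February 2250: 28 − 28 = 0 days remain (2250 is not a leap year, so February has 28 days).
Then March (31), April (30), May (31), June (30), July (31): 31 + 30 + 31 + 30 + 31 = 153 days.
August 1–25, 2250: 25 days.
Residual: 178 days.
Total: 909 days.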